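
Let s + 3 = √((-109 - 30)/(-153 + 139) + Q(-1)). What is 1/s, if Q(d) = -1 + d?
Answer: -14/5 - √1554/15 ≈ -5.4281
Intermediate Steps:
s = -3 + √1554/14 (s = -3 + √((-109 - 30)/(-153 + 139) + (-1 - 1)) = -3 + √(-139/(-14) - 2) = -3 + √(-139*(-1/14) - 2) = -3 + √(139/14 - 2) = -3 + √(111/14) = -3 + √1554/14 ≈ -0.18423)
1/s = 1/(-3 + √1554/14)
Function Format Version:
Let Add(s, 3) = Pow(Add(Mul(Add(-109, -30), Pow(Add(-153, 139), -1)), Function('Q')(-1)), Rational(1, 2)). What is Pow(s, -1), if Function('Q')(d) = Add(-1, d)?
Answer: Add(Rational(-14, 5), Mul(Rational(-1, 15), Pow(1554, Rational(1, 2)))) ≈ -5.4281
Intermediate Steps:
s = Add(-3, Mul(Rational(1, 14), Pow(1554, Rational(1, 2)))) (s = Add(-3, Pow(Add(Mul(Add(-109, -30), Pow(Add(-153, 139), -1)), Add(-1, -1)), Rational(1, 2))) = Add(-3, Pow(Add(Mul(-139, Pow(-14, -1)), -2), Rational(1, 2))) = Add(-3, Pow(Add(Mul(-139, Rational(-1, 14)), -2), Rational(1, 2))) = Add(-3, Pow(Add(Rational(139, 14), -2), Rational(1, 2))) = Add(-3, Pow(Rational(111, 14), Rational(1, 2))) = Add(-3, Mul(Rational(1, 14), Pow(1554, Rational(1, 2)))) ≈ -0.18423)
Pow(s, -1) = Pow(Add(-3, Mul(Rational(1, 14), Pow(1554, Rational(1, 2)))), -1)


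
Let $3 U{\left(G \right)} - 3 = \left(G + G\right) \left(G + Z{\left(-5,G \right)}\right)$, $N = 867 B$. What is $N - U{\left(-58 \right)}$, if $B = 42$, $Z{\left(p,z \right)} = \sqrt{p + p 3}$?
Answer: $\frac{102511}{3} + \frac{232 i \sqrt{5}}{3} \approx 34170.0 + 172.92 i$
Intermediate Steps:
$Z{\left(p,z \right)} = 2 \sqrt{p}$ ($Z{\left(p,z \right)} = \sqrt{p + 3 p} = \sqrt{4 p} = 2 \sqrt{p}$)
$N = 36414$ ($N = 867 \cdot 42 = 36414$)
$U{\left(G \right)} = 1 + \frac{2 G \left(G + 2 i \sqrt{5}\right)}{3}$ ($U{\left(G \right)} = 1 + \frac{\left(G + G\right) \left(G + 2 \sqrt{-5}\right)}{3} = 1 + \frac{2 G \left(G + 2 i \sqrt{5}\right)}{3}$)
$N - U{\left(-58 \right)} = 36414 - \left(1 + \frac{2 \left(-58\right)^{2}}{3} + \frac{4}{3} i \left(-58\right) \sqrt{5}\right) = 36414 - \left(1 + \frac{2}{3} \cdot 3364 - \frac{232 i \sqrt{5}}{3}\right) = 36414 - \left(1 + \frac{6728}{3} - \frac{232 i \sqrt{5}}{3}\right) = 36414 - \left(\frac{6731}{3} - \frac{232 i \sqrt{5}}{3}\right) = \frac{102511}{3} + \frac{232 i \sqrt{5}}{3}$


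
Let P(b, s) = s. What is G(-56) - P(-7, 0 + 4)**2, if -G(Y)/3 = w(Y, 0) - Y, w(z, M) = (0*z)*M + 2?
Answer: -190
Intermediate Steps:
w(z, M) = 2 (w(z, M) = 0*M + 2 = 0 + 2 = 2)
G(Y) = -6 + 3*Y (G(Y) = -3*(2 - Y) = -6 + 3*Y)
G(-56) - P(-7, 0 + 4)**2 = (-6 + 3*(-56)) - (0 + 4)**2 = (-6 - 168) - 1*4**2 = -174 - 1*16 = -174 - 16 = -190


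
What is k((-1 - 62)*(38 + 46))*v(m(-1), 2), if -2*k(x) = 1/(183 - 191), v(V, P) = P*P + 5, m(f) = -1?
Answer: 9/16 ≈ 0.56250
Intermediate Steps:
v(V, P) = 5 + P² (v(V, P) = P² + 5 = 5 + P²)
k(x) = 1/16 (k(x) = -1/(2*(183 - 191)) = -½/(-8) = -½*(-⅛) = 1/16)
k((-1 - 62)*(38 + 46))*v(m(-1), 2) = (5 + 2²)/16 = (5 + 4)/16 = (1/16)*9 = 9/16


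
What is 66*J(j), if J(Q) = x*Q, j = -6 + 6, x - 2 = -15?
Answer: 0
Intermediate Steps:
x = -13 (x = 2 - 15 = -13)
j = 0
J(Q) = -13*Q
66*J(j) = 66*(-13*0) = 66*0 = 0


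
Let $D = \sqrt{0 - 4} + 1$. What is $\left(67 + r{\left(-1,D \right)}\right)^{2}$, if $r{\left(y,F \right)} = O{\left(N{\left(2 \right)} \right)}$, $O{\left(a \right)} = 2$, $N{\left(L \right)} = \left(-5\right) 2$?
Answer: $4761$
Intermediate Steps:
$N{\left(L \right)} = -10$
$D = 1 + 2 i$ ($D = \sqrt{-4} + 1 = 2 i + 1 = 1 + 2 i \approx 1.0 + 2.0 i$)
$r{\left(y,F \right)} = 2$
$\left(67 + r{\left(-1,D \right)}\right)^{2} = \left(67 + 2\right)^{2} = 69^{2} = 4761$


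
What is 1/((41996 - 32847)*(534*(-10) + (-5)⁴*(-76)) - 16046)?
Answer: -1/483449206 ≈ -2.0685e-9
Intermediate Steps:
1/((41996 - 32847)*(534*(-10) + (-5)⁴*(-76)) - 16046) = 1/(9149*(-5340 + 625*(-76)) - 16046) = 1/(9149*(-5340 - 47500) - 16046) = 1/(9149*(-52840) - 16046) = 1/(-483433160 - 16046) = 1/(-483449206) = -1/483449206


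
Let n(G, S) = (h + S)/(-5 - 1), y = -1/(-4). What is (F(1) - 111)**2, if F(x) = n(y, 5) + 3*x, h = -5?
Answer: 11664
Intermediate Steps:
y = 1/4 (y = -1*(-1/4) = 1/4 ≈ 0.25000)
n(G, S) = 5/6 - S/6 (n(G, S) = (-5 + S)/(-5 - 1) = (-5 + S)/(-6) = (-5 + S)*(-1/6) = 5/6 - S/6)
F(x) = 3*x (F(x) = (5/6 - 1/6*5) + 3*x = (5/6 - 5/6) + 3*x = 0 + 3*x = 3*x)
(F(1) - 111)**2 = (3*1 - 111)**2 = (3 - 111)**2 = (-108)**2 = 11664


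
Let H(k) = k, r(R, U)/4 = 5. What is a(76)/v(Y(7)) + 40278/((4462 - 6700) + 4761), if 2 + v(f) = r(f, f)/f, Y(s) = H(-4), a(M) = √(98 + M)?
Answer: 13426/841 - √174/7 ≈ 14.080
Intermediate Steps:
r(R, U) = 20 (r(R, U) = 4*5 = 20)
Y(s) = -4
v(f) = -2 + 20/f
a(76)/v(Y(7)) + 40278/((4462 - 6700) + 4761) = √(98 + 76)/(-2 + 20/(-4)) + 40278/((4462 - 6700) + 4761) = √174/(-2 + 20*(-¼)) + 40278/(-2238 + 4761) = √174/(-2 - 5) + 40278/2523 = √174/(-7) + 40278*(1/2523) = √174*(-⅐) + 13426/841 = -√174/7 + 13426/841 = 13426/841 - √174/7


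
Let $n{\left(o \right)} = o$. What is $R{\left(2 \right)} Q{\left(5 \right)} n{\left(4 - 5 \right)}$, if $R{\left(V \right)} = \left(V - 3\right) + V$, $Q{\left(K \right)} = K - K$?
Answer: $0$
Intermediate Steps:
$Q{\left(K \right)} = 0$
$R{\left(V \right)} = -3 + 2 V$ ($R{\left(V \right)} = \left(-3 + V\right) + V = -3 + 2 V$)
$R{\left(2 \right)} Q{\left(5 \right)} n{\left(4 - 5 \right)} = \left(-3 + 2 \cdot 2\right) 0 \left(4 - 5\right) = \left(-3 + 4\right) 0 \left(-1\right) = 1 \cdot 0 \left(-1\right) = 0 \left(-1\right) = 0$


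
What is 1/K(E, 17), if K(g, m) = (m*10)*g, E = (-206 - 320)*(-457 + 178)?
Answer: 1/24948180 ≈ 4.0083e-8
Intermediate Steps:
E = 146754 (E = -526*(-279) = 146754)
K(g, m) = 10*g*m (K(g, m) = (10*m)*g = 10*g*m)
1/K(E, 17) = 1/(10*146754*17) = 1/24948180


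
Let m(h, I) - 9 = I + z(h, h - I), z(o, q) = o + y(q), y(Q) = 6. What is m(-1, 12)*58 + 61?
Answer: 1569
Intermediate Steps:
z(o, q) = 6 + o (z(o, q) = o + 6 = 6 + o)
m(h, I) = 15 + I + h (m(h, I) = 9 + (I + (6 + h)) = 9 + (6 + I + h) = 15 + I + h)
m(-1, 12)*58 + 61 = (15 + 12 - 1)*58 + 61 = 26*58 + 61 = 1508 + 61 = 1569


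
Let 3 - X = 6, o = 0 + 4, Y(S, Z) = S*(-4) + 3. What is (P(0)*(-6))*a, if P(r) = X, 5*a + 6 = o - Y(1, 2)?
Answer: -18/5 ≈ -3.6000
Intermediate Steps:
Y(S, Z) = 3 - 4*S (Y(S, Z) = -4*S + 3 = 3 - 4*S)
o = 4
X = -3 (X = 3 - 1*6 = 3 - 6 = -3)
a = -1/5 (a = -6/5 + (4 - (3 - 4*1))/5 = -6/5 + (4 - (3 - 4))/5 = -6/5 + (4 - 1*(-1))/5 = -6/5 + (4 + 1)/5 = -6/5 + (1/5)*5 = -6/5 + 1 = -1/5 ≈ -0.20000)
P(r) = -3
(P(0)*(-6))*a = -3*(-6)*(-1/5) = 18*(-1/5) = -18/5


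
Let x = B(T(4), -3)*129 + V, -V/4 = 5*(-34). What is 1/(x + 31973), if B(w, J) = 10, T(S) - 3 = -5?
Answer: 1/33943 ≈ 2.9461e-5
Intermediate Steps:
T(S) = -2 (T(S) = 3 - 5 = -2)
V = 680 (V = -20*(-34) = -4*(-170) = 680)
x = 1970 (x = 10*129 + 680 = 1290 + 680 = 1970)
1/(x + 31973) = 1/(1970 + 31973) = 1/33943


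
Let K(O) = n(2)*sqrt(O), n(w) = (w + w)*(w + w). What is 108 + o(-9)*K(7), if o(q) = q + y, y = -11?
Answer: 108 - 320*sqrt(7) ≈ -738.64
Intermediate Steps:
n(w) = 4*w**2 (n(w) = (2*w)*(2*w) = 4*w**2)
K(O) = 16*sqrt(O) (K(O) = (4*2**2)*sqrt(O) = (4*4)*sqrt(O) = 16*sqrt(O))
o(q) = -11 + q (o(q) = q - 11 = -11 + q)
108 + o(-9)*K(7) = 108 + (-11 - 9)*(16*sqrt(7)) = 108 - 320*sqrt(7)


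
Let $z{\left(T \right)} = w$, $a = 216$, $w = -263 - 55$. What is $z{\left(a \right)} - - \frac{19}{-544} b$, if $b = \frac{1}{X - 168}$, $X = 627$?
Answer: $- \frac{79403347}{249696} \approx -318.0$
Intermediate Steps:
$w = -318$ ($w = -263 - 55 = -318$)
$b = \frac{1}{459}$ ($b = \frac{1}{627 - 168} = \frac{1}{459} \approx 0.0021787$)
$z{\left(T \right)} = -318$
$z{\left(a \right)} - - \frac{19}{-544} b = -318 - - \frac{19}{-544} \cdot \frac{1}{459} = -318 - \left(-19\right) \left(- \frac{1}{544}\right) \frac{1}{459} = -318 - \frac{19}{544} \cdot \frac{1}{459} = -318 - \frac{19}{249696} = - \frac{79403347}{249696}$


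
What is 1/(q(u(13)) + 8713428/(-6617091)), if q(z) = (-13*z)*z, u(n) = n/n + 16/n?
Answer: -2205697/145596105 ≈ -0.015149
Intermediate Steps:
u(n) = 1 + 16/n
q(z) = -13*z²
1/(q(u(13)) + 8713428/(-6617091)) = 1/(-13*(16 + 13)²/169 + 8713428/(-6617091)) = 1/(-13*((1/13)*29)² + 8713428*(-1/6617091)) = 1/(-13*(29/13)² - 2904476/2205697) = 1/(-13*841/169 - 2904476/2205697) = 1/(-841/13 - 2904476/2205697) = 1/(-145596105/2205697) = -2205697/145596105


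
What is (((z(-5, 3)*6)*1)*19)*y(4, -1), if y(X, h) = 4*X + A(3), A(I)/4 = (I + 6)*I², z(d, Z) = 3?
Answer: 116280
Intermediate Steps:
A(I) = 4*I²*(6 + I) (A(I) = 4*((I + 6)*I²) = 4*((6 + I)*I²) = 4*(I²*(6 + I)) = 4*I²*(6 + I))
y(X, h) = 324 + 4*X (y(X, h) = 4*X + 4*3²*(6 + 3) = 4*X + 4*9*9 = 4*X + 324 = 324 + 4*X)
(((z(-5, 3)*6)*1)*19)*y(4, -1) = (((3*6)*1)*19)*(324 + 4*4) = ((18*1)*19)*(324 + 16) = (18*19)*340 = 342*340 = 116280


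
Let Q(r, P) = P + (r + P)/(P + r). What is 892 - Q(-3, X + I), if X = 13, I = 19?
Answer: 859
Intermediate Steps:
Q(r, P) = 1 + P (Q(r, P) = P + (P + r)/(P + r) = P + 1 = 1 + P)
892 - Q(-3, X + I) = 892 - (1 + (13 + 19)) = 892 - (1 + 32) = 892 - 1*33 = 892 - 33 = 859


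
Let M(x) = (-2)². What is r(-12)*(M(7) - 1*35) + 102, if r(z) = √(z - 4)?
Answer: 102 - 124*I ≈ 102.0 - 124.0*I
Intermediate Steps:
r(z) = √(-4 + z)
M(x) = 4
r(-12)*(M(7) - 1*35) + 102 = √(-4 - 12)*(4 - 1*35) + 102 = √(-16)*(4 - 35) + 102 = (4*I)*(-31) + 102 = -124*I + 102 = 102 - 124*I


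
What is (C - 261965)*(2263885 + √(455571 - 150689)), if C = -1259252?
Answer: -3443860348045 - 1521217*√304882 ≈ -3.4447e+12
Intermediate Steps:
(C - 261965)*(2263885 + √(455571 - 150689)) = (-1259252 - 261965)*(2263885 + √(455571 - 150689)) = -1521217*(2263885 + √304882) = -3443860348045 - 1521217*√304882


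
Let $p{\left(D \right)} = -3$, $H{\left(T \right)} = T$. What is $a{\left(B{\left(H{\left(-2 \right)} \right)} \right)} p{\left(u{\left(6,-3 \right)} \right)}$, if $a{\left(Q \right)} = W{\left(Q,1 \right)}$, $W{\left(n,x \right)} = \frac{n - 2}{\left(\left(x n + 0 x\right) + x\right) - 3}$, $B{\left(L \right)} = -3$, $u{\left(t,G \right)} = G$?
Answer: $-3$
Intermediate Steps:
$W{\left(n,x \right)} = \frac{-2 + n}{-3 + x + n x}$ ($W{\left(n,x \right)} = \frac{-2 + n}{\left(\left(n x + 0\right) + x\right) - 3} = \frac{-2 + n}{\left(n x + x\right) - 3} = \frac{-2 + n}{\left(x + n x\right) - 3} = \frac{-2 + n}{-3 + x + n x}$)
$a{\left(Q \right)} = 1$ ($a{\left(Q \right)} = \frac{-2 + Q}{-3 + 1 + Q 1} = \frac{-2 + Q}{-3 + 1 + Q} = \frac{-2 + Q}{-2 + Q} = 1$)
$a{\left(B{\left(H{\left(-2 \right)} \right)} \right)} p{\left(u{\left(6,-3 \right)} \right)} = 1 \left(-3\right) = -3$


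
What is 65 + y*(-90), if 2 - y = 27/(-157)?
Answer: -20485/157 ≈ -130.48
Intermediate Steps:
y = 341/157 (y = 2 - 27/(-157) = 2 - 27*(-1)/157 = 2 - 1*(-27/157) = 2 + 27/157 = 341/157 ≈ 2.1720)
65 + y*(-90) = 65 + (341/157)*(-90) = 65 - 30690/157 = -20485/157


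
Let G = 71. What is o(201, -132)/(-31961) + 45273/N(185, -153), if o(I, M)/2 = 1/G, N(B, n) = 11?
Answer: 102734895041/24961541 ≈ 4115.7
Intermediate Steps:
o(I, M) = 2/71
o(201, -132)/(-31961) + 45273/N(185, -153) = (2/71)/(-31961) + 45273/11 = (2/71)*(-1/31961) + 45273*(1/11) = -2/2269231 + 45273/11 = 102734895041/24961541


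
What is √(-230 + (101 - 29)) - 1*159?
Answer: -159 + I*√158 ≈ -159.0 + 12.57*I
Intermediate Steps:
√(-230 + (101 - 29)) - 1*159 = √(-230 + 72) - 159 = √(-158) - 159 = I*√158 - 159 = -159 + I*√158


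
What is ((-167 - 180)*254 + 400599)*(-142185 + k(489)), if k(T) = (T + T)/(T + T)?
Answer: -44426954824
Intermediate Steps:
k(T) = 1 (k(T) = (2*T)/((2*T)) = (2*T)*(1/(2*T)) = 1)
((-167 - 180)*254 + 400599)*(-142185 + k(489)) = ((-167 - 180)*254 + 400599)*(-142185 + 1) = (-347*254 + 400599)*(-142184) = (-88138 + 400599)*(-142184) = 312461*(-142184) = -44426954824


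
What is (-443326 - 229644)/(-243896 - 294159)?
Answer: 134594/107611 ≈ 1.2507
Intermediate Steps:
(-443326 - 229644)/(-243896 - 294159) = -672970/(-538055) = -672970*(-1/538055) = 134594/107611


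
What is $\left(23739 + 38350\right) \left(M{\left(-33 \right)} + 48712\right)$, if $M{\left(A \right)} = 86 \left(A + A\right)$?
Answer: $2672062204$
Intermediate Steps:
$M{\left(A \right)} = 172 A$ ($M{\left(A \right)} = 86 \cdot 2 A = 172 A$)
$\left(23739 + 38350\right) \left(M{\left(-33 \right)} + 48712\right) = \left(23739 + 38350\right) \left(172 \left(-33\right) + 48712\right) = 62089 \left(-5676 + 48712\right) = 62089 \cdot 43036 = 2672062204$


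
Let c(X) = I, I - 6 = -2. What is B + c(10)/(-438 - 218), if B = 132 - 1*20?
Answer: 18367/164 ≈ 111.99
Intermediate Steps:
I = 4 (I = 6 - 2 = 4)
c(X) = 4
B = 112 (B = 132 - 20 = 112)
B + c(10)/(-438 - 218) = 112 + 4/(-438 - 218) = 112 + 4/(-656) = 112 + 4*(-1/656) = 112 - 1/164 = 18367/164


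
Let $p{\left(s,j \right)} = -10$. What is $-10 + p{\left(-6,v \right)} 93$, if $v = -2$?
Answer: $-940$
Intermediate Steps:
$-10 + p{\left(-6,v \right)} 93 = -10 - 930 = -940$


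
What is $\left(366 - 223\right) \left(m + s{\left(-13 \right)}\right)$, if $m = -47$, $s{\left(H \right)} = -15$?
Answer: $-8866$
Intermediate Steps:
$\left(366 - 223\right) \left(m + s{\left(-13 \right)}\right) = \left(366 - 223\right) \left(-47 - 15\right) = 143 \left(-62\right) = -8866$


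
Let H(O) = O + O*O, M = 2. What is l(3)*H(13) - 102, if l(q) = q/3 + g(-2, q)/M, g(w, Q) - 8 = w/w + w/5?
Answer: 4313/5 ≈ 862.60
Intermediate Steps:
g(w, Q) = 9 + w/5 (g(w, Q) = 8 + (w/w + w/5) = 8 + (1 + w*(⅕)) = 8 + (1 + w/5) = 9 + w/5)
H(O) = O + O²
l(q) = 43/10 + q/3 (l(q) = q/3 + (9 + (⅕)*(-2))/2 = q*(⅓) + (9 - ⅖)*(½) = q/3 + (43/5)*(½) = q/3 + 43/10 = 43/10 + q/3)
l(3)*H(13) - 102 = (43/10 + (⅓)*3)*(13*(1 + 13)) - 102 = (43/10 + 1)*(13*14) - 102 = (53/10)*182 - 102 = 4823/5 - 102 = 4313/5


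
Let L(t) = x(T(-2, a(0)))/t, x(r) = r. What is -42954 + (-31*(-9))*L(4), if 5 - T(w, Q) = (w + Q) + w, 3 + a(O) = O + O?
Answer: -42117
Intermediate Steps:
a(O) = -3 + 2*O (a(O) = -3 + (O + O) = -3 + 2*O)
T(w, Q) = 5 - Q - 2*w (T(w, Q) = 5 - ((w + Q) + w) = 5 - ((Q + w) + w) = 5 - (Q + 2*w) = 5 + (-Q - 2*w) = 5 - Q - 2*w)
L(t) = 12/t (L(t) = (5 - (-3 + 2*0) - 2*(-2))/t = (5 - (-3 + 0) + 4)/t = (5 - 1*(-3) + 4)/t = (5 + 3 + 4)/t = 12/t)
-42954 + (-31*(-9))*L(4) = -42954 + (-31*(-9))*(12/4) = -42954 + 279*(12*(¼)) = -42954 + 279*3 = -42954 + 837 = -42117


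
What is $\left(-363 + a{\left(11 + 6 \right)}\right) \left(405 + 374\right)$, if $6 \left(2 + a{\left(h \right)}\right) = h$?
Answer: $- \frac{1692767}{6} \approx -2.8213 \cdot 10^{5}$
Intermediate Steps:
$a{\left(h \right)} = -2 + \frac{h}{6}$
$\left(-363 + a{\left(11 + 6 \right)}\right) \left(405 + 374\right) = \left(-363 - \left(2 - \frac{11 + 6}{6}\right)\right) \left(405 + 374\right) = \left(-363 + \left(-2 + \frac{1}{6} \cdot 17\right)\right) 779 = \left(-363 + \left(-2 + \frac{17}{6}\right)\right) 779 = \left(-363 + \frac{5}{6}\right) 779 = \left(- \frac{2173}{6}\right) 779 = - \frac{1692767}{6}$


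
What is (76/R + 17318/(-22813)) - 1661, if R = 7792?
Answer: -10549669083/6348532 ≈ -1661.8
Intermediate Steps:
(76/R + 17318/(-22813)) - 1661 = (76/7792 + 17318/(-22813)) - 1661 = (76*(1/7792) + 17318*(-1/22813)) - 1661 = (19/1948 - 2474/3259) - 1661 = -4757431/6348532 - 1661 = -10549669083/6348532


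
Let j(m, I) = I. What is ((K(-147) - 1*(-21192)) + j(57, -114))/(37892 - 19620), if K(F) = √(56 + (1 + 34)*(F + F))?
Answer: 10539/9136 + I*√10234/18272 ≈ 1.1536 + 0.0055365*I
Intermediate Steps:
K(F) = √(56 + 70*F) (K(F) = √(56 + 35*(2*F)) = √(56 + 70*F))
((K(-147) - 1*(-21192)) + j(57, -114))/(37892 - 19620) = ((√(56 + 70*(-147)) - 1*(-21192)) - 114)/(37892 - 19620) = ((√(56 - 10290) + 21192) - 114)/18272 = ((√(-10234) + 21192) - 114)*(1/18272) = ((I*√10234 + 21192) - 114)*(1/18272) = ((21192 + I*√10234) - 114)*(1/18272) = (21078 + I*√10234)*(1/18272) = 10539/9136 + I*√10234/18272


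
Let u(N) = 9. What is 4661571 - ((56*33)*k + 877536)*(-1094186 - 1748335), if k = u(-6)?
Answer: 2541695979099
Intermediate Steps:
k = 9
4661571 - ((56*33)*k + 877536)*(-1094186 - 1748335) = 4661571 - ((56*33)*9 + 877536)*(-1094186 - 1748335) = 4661571 - (1848*9 + 877536)*(-2842521) = 4661571 - (16632 + 877536)*(-2842521) = 4661571 - 894168*(-2842521) = 4661571 - 1*(-2541691317528) = 4661571 + 2541691317528 = 2541695979099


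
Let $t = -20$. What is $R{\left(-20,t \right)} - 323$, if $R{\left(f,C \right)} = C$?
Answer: $-343$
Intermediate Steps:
$R{\left(-20,t \right)} - 323 = -20 - 323 = -343$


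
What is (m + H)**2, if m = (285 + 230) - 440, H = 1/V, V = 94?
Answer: 49716601/8836 ≈ 5626.6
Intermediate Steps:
H = 1/94 ≈ 0.010638
m = 75 (m = 515 - 440 = 75)
(m + H)**2 = (75 + 1/94)**2 = (7051/94)**2 = 49716601/8836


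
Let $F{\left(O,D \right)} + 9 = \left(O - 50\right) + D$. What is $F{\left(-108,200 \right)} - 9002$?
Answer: $-8969$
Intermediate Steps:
$F{\left(O,D \right)} = -59 + D + O$ ($F{\left(O,D \right)} = -9 + \left(\left(O - 50\right) + D\right) = -9 + \left(\left(-50 + O\right) + D\right) = -9 + \left(-50 + D + O\right) = -59 + D + O$)
$F{\left(-108,200 \right)} - 9002 = \left(-59 + 200 - 108\right) - 9002 = 33 - 9002 = -8969$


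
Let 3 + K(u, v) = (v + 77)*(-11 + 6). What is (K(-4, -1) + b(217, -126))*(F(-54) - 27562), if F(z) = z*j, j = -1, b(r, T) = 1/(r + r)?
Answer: 2286203634/217 ≈ 1.0536e+7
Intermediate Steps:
b(r, T) = 1/(2*r)
K(u, v) = -388 - 5*v (K(u, v) = -3 + (v + 77)*(-11 + 6) = -3 + (77 + v)*(-5) = -3 + (-385 - 5*v) = -388 - 5*v)
F(z) = -z (F(z) = z*(-1) = -z)
(K(-4, -1) + b(217, -126))*(F(-54) - 27562) = ((-388 - 5*(-1)) + (½)/217)*(-1*(-54) - 27562) = ((-388 + 5) + (½)*(1/217))*(54 - 27562) = (-383 + 1/434)*(-27508) = -166221/434*(-27508) = 2286203634/217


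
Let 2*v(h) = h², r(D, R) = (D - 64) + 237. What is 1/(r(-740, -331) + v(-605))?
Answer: 2/364891 ≈ 5.4811e-6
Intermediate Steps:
r(D, R) = 173 + D (r(D, R) = (-64 + D) + 237 = 173 + D)
v(h) = h²/2
1/(r(-740, -331) + v(-605)) = 1/((173 - 740) + (½)*(-605)²) = 1/(-567 + (½)*366025) = 1/(-567 + 366025/2) = 1/(364891/2) = 2/364891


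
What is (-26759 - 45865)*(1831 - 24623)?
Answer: 1655246208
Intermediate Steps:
(-26759 - 45865)*(1831 - 24623) = -72624*(-22792) = 1655246208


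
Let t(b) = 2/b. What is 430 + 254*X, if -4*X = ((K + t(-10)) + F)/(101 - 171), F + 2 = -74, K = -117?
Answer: 12737/50 ≈ 254.74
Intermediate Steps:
F = -76 (F = -2 - 74 = -76)
X = -69/100 (X = -((-117 + 2/(-10)) - 76)/(4*(101 - 171)) = -((-117 + 2*(-⅒)) - 76)/(4*(-70)) = -((-117 - ⅕) - 76)*(-1)/(4*70) = -(-586/5 - 76)*(-1)/(4*70) = -(-483)*(-1)/(10*70) = -¼*69/25 = -69/100 ≈ -0.69000)
430 + 254*X = 430 + 254*(-69/100) = 430 - 8763/50 = 12737/50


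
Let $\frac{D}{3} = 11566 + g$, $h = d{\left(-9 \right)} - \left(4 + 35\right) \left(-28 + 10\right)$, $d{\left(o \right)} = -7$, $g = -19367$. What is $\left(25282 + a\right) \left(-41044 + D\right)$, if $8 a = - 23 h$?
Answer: $- \frac{12004607137}{8} \approx -1.5006 \cdot 10^{9}$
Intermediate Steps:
$h = 695$ ($h = -7 - \left(4 + 35\right) \left(-28 + 10\right) = -7 - 39 \left(-18\right) = -7 - -702 = -7 + 702 = 695$)
$D = -23403$ ($D = 3 \left(11566 - 19367\right) = 3 \left(-7801\right) = -23403$)
$a = - \frac{15985}{8}$ ($a = \frac{\left(-23\right) 695}{8} = \frac{1}{8} \left(-15985\right) = - \frac{15985}{8} \approx -1998.1$)
$\left(25282 + a\right) \left(-41044 + D\right) = \left(25282 - \frac{15985}{8}\right) \left(-41044 - 23403\right) = \frac{186271}{8} \left(-64447\right) = - \frac{12004607137}{8}$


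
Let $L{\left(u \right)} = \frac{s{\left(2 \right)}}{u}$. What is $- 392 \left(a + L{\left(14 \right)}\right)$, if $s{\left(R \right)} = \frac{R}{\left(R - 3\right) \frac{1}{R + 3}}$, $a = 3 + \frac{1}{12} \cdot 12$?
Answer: $-1288$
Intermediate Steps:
$a = 4$ ($a = 3 + \frac{1}{12} \cdot 12 = 3 + 1 = 4$)
$s{\left(R \right)} = \frac{R \left(3 + R\right)}{-3 + R}$ ($s{\left(R \right)} = \frac{R}{\left(-3 + R\right) \frac{1}{3 + R}} = \frac{R}{\frac{1}{3 + R} \left(-3 + R\right)} = R \frac{3 + R}{-3 + R} = \frac{R \left(3 + R\right)}{-3 + R}$)
$L{\left(u \right)} = - \frac{10}{u}$ ($L{\left(u \right)} = \frac{2 \frac{1}{-3 + 2} \left(3 + 2\right)}{u} = \frac{2 \frac{1}{-1} \cdot 5}{u} = \frac{2 \left(-1\right) 5}{u} = - \frac{10}{u}$)
$- 392 \left(a + L{\left(14 \right)}\right) = - 392 \left(4 - \frac{10}{14}\right) = - 392 \left(4 - \frac{5}{7}\right) = \left(-392\right) \frac{23}{7} = -1288$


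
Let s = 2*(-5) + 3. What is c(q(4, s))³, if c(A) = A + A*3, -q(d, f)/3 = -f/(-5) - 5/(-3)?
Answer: -4096/125 ≈ -32.768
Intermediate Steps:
s = -7 (s = -10 + 3 = -7)
q(d, f) = -5 - 3*f/5 (q(d, f) = -3*(-f/(-5) - 5/(-3)) = -3*(-f*(-⅕) - 5*(-⅓)) = -3*(f/5 + 5/3) = -3*(5/3 + f/5) = -5 - 3*f/5)
c(A) = 4*A (c(A) = A + 3*A = 4*A)
c(q(4, s))³ = (4*(-5 - ⅗*(-7)))³ = (4*(-5 + 21/5))³ = (4*(-⅘))³ = (-16/5)³ = -4096/125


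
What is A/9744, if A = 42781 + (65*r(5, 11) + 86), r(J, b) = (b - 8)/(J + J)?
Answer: 28591/6496 ≈ 4.4013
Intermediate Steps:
r(J, b) = (-8 + b)/(2*J) (r(J, b) = (-8 + b)/((2*J)) = (-8 + b)*(1/(2*J)) = (-8 + b)/(2*J))
A = 85773/2 (A = 42781 + (65*((1/2)*(-8 + 11)/5) + 86) = 42781 + (65*((1/2)*(1/5)*3) + 86) = 42781 + (65*(3/10) + 86) = 42781 + (39/2 + 86) = 42781 + 211/2 = 85773/2 ≈ 42887.)
A/9744 = (85773/2)/9744 = (85773/2)*(1/9744) = 28591/6496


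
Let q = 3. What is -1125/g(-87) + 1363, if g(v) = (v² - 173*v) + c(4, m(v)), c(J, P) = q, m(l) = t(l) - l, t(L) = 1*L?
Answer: 10278008/7541 ≈ 1362.9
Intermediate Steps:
t(L) = L
m(l) = 0 (m(l) = l - l = 0)
c(J, P) = 3
g(v) = 3 + v² - 173*v (g(v) = (v² - 173*v) + 3 = 3 + v² - 173*v)
-1125/g(-87) + 1363 = -1125/(3 + (-87)² - 173*(-87)) + 1363 = -1125/(3 + 7569 + 15051) + 1363 = -1125/22623 + 1363 = -1125*1/22623 + 1363 = -375/7541 + 1363 = 10278008/7541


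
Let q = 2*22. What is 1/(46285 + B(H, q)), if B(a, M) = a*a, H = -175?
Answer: 1/76910 ≈ 1.3002e-5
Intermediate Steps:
q = 44
B(a, M) = a²
1/(46285 + B(H, q)) = 1/(46285 + (-175)²) = 1/(46285 + 30625) = 1/76910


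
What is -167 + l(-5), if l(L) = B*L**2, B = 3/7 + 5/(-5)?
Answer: -1269/7 ≈ -181.29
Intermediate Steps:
B = -4/7 (B = 3*(1/7) + 5*(-1/5) = 3/7 - 1 = -4/7 ≈ -0.57143)
l(L) = -4*L**2/7
-167 + l(-5) = -167 - 4/7*(-5)**2 = -167 - 4/7*25 = -167 - 100/7 = -1269/7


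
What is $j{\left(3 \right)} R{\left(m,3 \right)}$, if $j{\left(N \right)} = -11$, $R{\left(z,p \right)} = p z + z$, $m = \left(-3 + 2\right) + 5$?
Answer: $-176$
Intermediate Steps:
$m = 4$ ($m = -1 + 5 = 4$)
$R{\left(z,p \right)} = z + p z$
$j{\left(3 \right)} R{\left(m,3 \right)} = - 11 \cdot 4 \left(1 + 3\right) = - 11 \cdot 4 \cdot 4 = \left(-11\right) 16 = -176$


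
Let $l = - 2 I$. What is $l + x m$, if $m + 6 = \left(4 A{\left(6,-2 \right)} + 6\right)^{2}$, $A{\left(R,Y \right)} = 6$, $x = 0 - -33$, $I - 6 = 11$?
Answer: $29468$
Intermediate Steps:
$I = 17$ ($I = 6 + 11 = 17$)
$x = 33$ ($x = 0 + 33 = 33$)
$m = 894$ ($m = -6 + \left(4 \cdot 6 + 6\right)^{2} = -6 + \left(24 + 6\right)^{2} = -6 + 30^{2} = -6 + 900 = 894$)
$l = -34$ ($l = \left(-2\right) 17 = -34$)
$l + x m = -34 + 33 \cdot 894 = -34 + 29502 = 29468$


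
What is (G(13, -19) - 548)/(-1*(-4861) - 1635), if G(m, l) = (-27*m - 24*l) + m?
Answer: -215/1613 ≈ -0.13329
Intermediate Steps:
G(m, l) = -26*m - 24*l
(G(13, -19) - 548)/(-1*(-4861) - 1635) = ((-26*13 - 24*(-19)) - 548)/(-1*(-4861) - 1635) = ((-338 + 456) - 548)/(4861 - 1635) = (118 - 548)/3226 = -430*1/3226 = -215/1613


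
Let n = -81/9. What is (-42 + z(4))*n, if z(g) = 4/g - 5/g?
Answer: 1521/4 ≈ 380.25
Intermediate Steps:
z(g) = -1/g
n = -9 (n = -81/9 = -1*9 = -9)
(-42 + z(4))*n = (-42 - 1/4)*(-9) = (-42 - 1*¼)*(-9) = (-42 - ¼)*(-9) = -169/4*(-9) = 1521/4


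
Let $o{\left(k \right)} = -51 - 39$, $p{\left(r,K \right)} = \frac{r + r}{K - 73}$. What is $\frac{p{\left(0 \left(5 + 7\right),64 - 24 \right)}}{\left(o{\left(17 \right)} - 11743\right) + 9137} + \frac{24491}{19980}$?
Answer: $\frac{24491}{19980} \approx 1.2258$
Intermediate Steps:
$p{\left(r,K \right)} = \frac{2 r}{-73 + K}$
$o{\left(k \right)} = -90$ ($o{\left(k \right)} = -51 - 39 = -90$)
$\frac{p{\left(0 \left(5 + 7\right),64 - 24 \right)}}{\left(o{\left(17 \right)} - 11743\right) + 9137} + \frac{24491}{19980} = \frac{2 \cdot 0 \left(5 + 7\right) \frac{1}{-73 + \left(64 - 24\right)}}{\left(-90 - 11743\right) + 9137} + \frac{24491}{19980} = \frac{2 \cdot 0 \cdot 12 \frac{1}{-73 + \left(64 - 24\right)}}{-11833 + 9137} + 24491 \cdot \frac{1}{19980} = \frac{2 \cdot 0 \frac{1}{-73 + 40}}{-2696} + \frac{24491}{19980} = 2 \cdot 0 \frac{1}{-33} \left(- \frac{1}{2696}\right) + \frac{24491}{19980} = 2 \cdot 0 \left(- \frac{1}{33}\right) \left(- \frac{1}{2696}\right) + \frac{24491}{19980} = 0 \left(- \frac{1}{2696}\right) + \frac{24491}{19980} = 0 + \frac{24491}{19980} = \frac{24491}{19980}$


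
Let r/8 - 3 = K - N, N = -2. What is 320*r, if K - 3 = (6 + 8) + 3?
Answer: 64000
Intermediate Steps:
K = 20 (K = 3 + ((6 + 8) + 3) = 3 + (14 + 3) = 3 + 17 = 20)
r = 200 (r = 24 + 8*(20 - 1*(-2)) = 24 + 8*(20 + 2) = 24 + 8*22 = 24 + 176 = 200)
320*r = 320*200 = 64000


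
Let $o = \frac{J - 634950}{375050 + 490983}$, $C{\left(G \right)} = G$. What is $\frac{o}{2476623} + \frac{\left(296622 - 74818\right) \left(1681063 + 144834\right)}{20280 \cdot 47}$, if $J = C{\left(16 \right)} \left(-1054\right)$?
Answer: $\frac{72386694590982808378571}{170364422494181370} \approx 4.2489 \cdot 10^{5}$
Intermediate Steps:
$J = -16864$ ($J = 16 \left(-1054\right) = -16864$)
$o = - \frac{651814}{866033}$ ($o = \frac{-16864 - 634950}{375050 + 490983} = - \frac{651814}{866033} \approx -0.75264$)
$\frac{o}{2476623} + \frac{\left(296622 - 74818\right) \left(1681063 + 144834\right)}{20280 \cdot 47} = - \frac{651814}{866033 \cdot 2476623} + \frac{\left(296622 - 74818\right) \left(1681063 + 144834\right)}{20280 \cdot 47} = \left(- \frac{651814}{866033}\right) \frac{1}{2476623} + \frac{221804 \cdot 1825897}{953160} = - \frac{651814}{2144837246559} + 404991258188 \cdot \frac{1}{953160} = - \frac{651814}{2144837246559} + \frac{101247814547}{238290} = \frac{72386694590982808378571}{170364422494181370}$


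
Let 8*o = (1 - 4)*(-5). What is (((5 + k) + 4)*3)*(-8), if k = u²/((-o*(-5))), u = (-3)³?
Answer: -52056/25 ≈ -2082.2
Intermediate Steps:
o = 15/8 (o = ((1 - 4)*(-5))/8 = (-3*(-5))/8 = (⅛)*15 = 15/8 ≈ 1.8750)
u = -27
k = 1944/25 (k = (-27)²/((-1*15/8*(-5))) = 729/((-15/8*(-5))) = 729/(75/8) = 729*(8/75) = 1944/25 ≈ 77.760)
(((5 + k) + 4)*3)*(-8) = (((5 + 1944/25) + 4)*3)*(-8) = ((2069/25 + 4)*3)*(-8) = ((2169/25)*3)*(-8) = (6507/25)*(-8) = -52056/25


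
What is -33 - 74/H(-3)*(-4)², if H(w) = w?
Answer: 1085/3 ≈ 361.67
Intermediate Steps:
-33 - 74/H(-3)*(-4)² = -33 - 74/(-3)*(-4)² = -33 - 74*(-⅓)*16 = -33 + (74/3)*16 = -33 + 1184/3 = 1085/3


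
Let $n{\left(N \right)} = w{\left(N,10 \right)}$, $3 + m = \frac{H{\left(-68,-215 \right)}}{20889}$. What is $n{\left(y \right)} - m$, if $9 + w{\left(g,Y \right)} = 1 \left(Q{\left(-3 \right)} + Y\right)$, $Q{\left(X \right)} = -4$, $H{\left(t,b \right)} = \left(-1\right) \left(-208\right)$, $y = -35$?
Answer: $- \frac{208}{20889} \approx -0.0099574$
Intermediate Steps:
$H{\left(t,b \right)} = 208$
$w{\left(g,Y \right)} = -13 + Y$ ($w{\left(g,Y \right)} = -9 + 1 \left(-4 + Y\right) = -9 + \left(-4 + Y\right) = -13 + Y$)
$m = - \frac{62459}{20889}$ ($m = -3 + \frac{208}{20889} = - \frac{62459}{20889} \approx -2.99$)
$n{\left(N \right)} = -3$ ($n{\left(N \right)} = -13 + 10 = -3$)
$n{\left(y \right)} - m = -3 - - \frac{62459}{20889} = -3 + \frac{62459}{20889} = - \frac{208}{20889}$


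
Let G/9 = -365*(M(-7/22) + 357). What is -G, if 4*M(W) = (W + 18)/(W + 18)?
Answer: 4694265/4 ≈ 1.1736e+6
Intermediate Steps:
M(W) = ¼ (M(W) = ((W + 18)/(W + 18))/4 = ((18 + W)/(18 + W))/4 = (¼)*1 = ¼)
G = -4694265/4 (G = 9*(-365*(¼ + 357)) = 9*(-365*1429/4) = 9*(-521585/4) = -4694265/4 ≈ -1.1736e+6)
-G = -1*(-4694265/4) = 4694265/4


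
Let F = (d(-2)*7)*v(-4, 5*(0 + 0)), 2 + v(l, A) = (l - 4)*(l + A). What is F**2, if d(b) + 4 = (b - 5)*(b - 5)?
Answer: 89302500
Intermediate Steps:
d(b) = -4 + (-5 + b)**2 (d(b) = -4 + (b - 5)*(b - 5) = -4 + (-5 + b)*(-5 + b) = -4 + (-5 + b)**2)
v(l, A) = -2 + (-4 + l)*(A + l) (v(l, A) = -2 + (l - 4)*(l + A) = -2 + (-4 + l)*(A + l))
F = 9450 (F = ((-4 + (-5 - 2)**2)*7)*(-2 + (-4)**2 - 20*(0 + 0) - 4*(-4) + (5*(0 + 0))*(-4)) = ((-4 + (-7)**2)*7)*(-2 + 16 - 20*0 + 16 + (5*0)*(-4)) = ((-4 + 49)*7)*(-2 + 16 - 4*0 + 16 + 0*(-4)) = (45*7)*(-2 + 16 + 0 + 16 + 0) = 315*30 = 9450)
F**2 = 9450**2 = 89302500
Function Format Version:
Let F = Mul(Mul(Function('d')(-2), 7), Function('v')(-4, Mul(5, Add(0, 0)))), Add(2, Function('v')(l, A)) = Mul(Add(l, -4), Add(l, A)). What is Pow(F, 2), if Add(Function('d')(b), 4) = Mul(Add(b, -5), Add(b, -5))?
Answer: 89302500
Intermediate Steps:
Function('d')(b) = Add(-4, Pow(Add(-5, b), 2)) (Function('d')(b) = Add(-4, Mul(Add(b, -5), Add(b, -5))) = Add(-4, Mul(Add(-5, b), Add(-5, b))) = Add(-4, Pow(Add(-5, b), 2)))
Function('v')(l, A) = Add(-2, Mul(Add(-4, l), Add(A, l))) (Function('v')(l, A) = Add(-2, Mul(Add(l, -4), Add(l, A))) = Add(-2, Mul(Add(-4, l), Add(A, l))))
F = 9450 (F = Mul(Mul(Add(-4, Pow(Add(-5, -2), 2)), 7), Add(-2, Pow(-4, 2), Mul(-4, Mul(5, Add(0, 0))), Mul(-4, -4), Mul(Mul(5, Add(0, 0)), -4))) = Mul(Mul(Add(-4, Pow(-7, 2)), 7), Add(-2, 16, Mul(-4, Mul(5, 0)), 16, Mul(Mul(5, 0), -4))) = Mul(Mul(Add(-4, 49), 7), Add(-2, 16, Mul(-4, 0), 16, Mul(0, -4))) = Mul(Mul(45, 7), Add(-2, 16, 0, 16, 0)) = Mul(315, 30) = 9450)
Pow(F, 2) = Pow(9450, 2) = 89302500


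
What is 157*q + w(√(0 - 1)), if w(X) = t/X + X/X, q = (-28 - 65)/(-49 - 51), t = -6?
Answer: 14701/100 + 6*I ≈ 147.01 + 6.0*I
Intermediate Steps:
q = 93/100 (q = -93/(-100) = -93*(-1/100) = 93/100 ≈ 0.93000)
w(X) = 1 - 6/X (w(X) = -6/X + X/X = -6/X + 1 = 1 - 6/X)
157*q + w(√(0 - 1)) = 157*(93/100) + (-6 + √(0 - 1))/(√(0 - 1)) = 14601/100 + (-6 + √(-1))/(√(-1)) = 14601/100 + (-6 + I)/I = 14601/100 + (-I)*(-6 + I) = 14601/100 - I*(-6 + I)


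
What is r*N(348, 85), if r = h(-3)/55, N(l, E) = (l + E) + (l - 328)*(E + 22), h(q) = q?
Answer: -7719/55 ≈ -140.35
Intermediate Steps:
N(l, E) = E + l + (-328 + l)*(22 + E) (N(l, E) = (E + l) + (-328 + l)*(22 + E) = E + l + (-328 + l)*(22 + E))
r = -3/55 ≈ -0.054545
r*N(348, 85) = -3*(-7216 - 327*85 + 23*348 + 85*348)/55 = -3*(-7216 - 27795 + 8004 + 29580)/55 = -3/55*2573 = -7719/55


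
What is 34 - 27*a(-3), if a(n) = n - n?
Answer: 34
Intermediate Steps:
a(n) = 0
34 - 27*a(-3) = 34 - 27*0 = 34 + 0 = 34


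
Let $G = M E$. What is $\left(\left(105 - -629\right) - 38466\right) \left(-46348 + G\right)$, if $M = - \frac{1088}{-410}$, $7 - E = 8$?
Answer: $\frac{358525087088}{205} \approx 1.7489 \cdot 10^{9}$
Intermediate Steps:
$E = -1$ ($E = 7 - 8 = -1$)
$M = \frac{544}{205}$ ($M = \left(-1088\right) \left(- \frac{1}{410}\right) = \frac{544}{205} \approx 2.6537$)
$G = - \frac{544}{205}$ ($G = \frac{544}{205} \left(-1\right) = - \frac{544}{205} \approx -2.6537$)
$\left(\left(105 - -629\right) - 38466\right) \left(-46348 + G\right) = \left(\left(105 - -629\right) - 38466\right) \left(-46348 - \frac{544}{205}\right) = \left(\left(105 + 629\right) - 38466\right) \left(- \frac{9501884}{205}\right) = \left(734 - 38466\right) \left(- \frac{9501884}{205}\right) = \left(-37732\right) \left(- \frac{9501884}{205}\right) = \frac{358525087088}{205}$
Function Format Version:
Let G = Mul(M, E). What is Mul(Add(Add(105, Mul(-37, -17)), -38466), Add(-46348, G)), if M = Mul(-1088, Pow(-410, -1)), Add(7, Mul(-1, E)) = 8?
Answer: Rational(358525087088, 205) ≈ 1.7489e+9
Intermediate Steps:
E = -1 (E = Add(7, Mul(-1, 8)) = Add(7, -8) = -1)
M = Rational(544, 205) (M = Mul(-1088, Rational(-1, 410)) = Rational(544, 205) ≈ 2.6537)
G = Rational(-544, 205) (G = Mul(Rational(544, 205), -1) = Rational(-544, 205) ≈ -2.6537)
Mul(Add(Add(105, Mul(-37, -17)), -38466), Add(-46348, G)) = Mul(Add(Add(105, Mul(-37, -17)), -38466), Add(-46348, Rational(-544, 205))) = Mul(Add(Add(105, 629), -38466), Rational(-9501884, 205)) = Mul(Add(734, -38466), Rational(-9501884, 205)) = Mul(-37732, Rational(-9501884, 205)) = Rational(358525087088, 205)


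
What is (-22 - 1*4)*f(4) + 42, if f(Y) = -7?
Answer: 224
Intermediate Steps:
(-22 - 1*4)*f(4) + 42 = (-22 - 1*4)*(-7) + 42 = (-22 - 4)*(-7) + 42 = -26*(-7) + 42 = 182 + 42 = 224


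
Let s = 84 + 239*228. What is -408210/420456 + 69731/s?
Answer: 293347849/956116944 ≈ 0.30681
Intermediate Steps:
s = 54576 (s = 84 + 54492 = 54576)
-408210/420456 + 69731/s = -408210/420456 + 69731/54576 = -408210*1/420456 + 69731*(1/54576) = -68035/70076 + 69731/54576 = 293347849/956116944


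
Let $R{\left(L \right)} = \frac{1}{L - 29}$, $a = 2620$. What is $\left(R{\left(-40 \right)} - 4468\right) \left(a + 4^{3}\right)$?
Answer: $- \frac{827458412}{69} \approx -1.1992 \cdot 10^{7}$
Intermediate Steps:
$R{\left(L \right)} = \frac{1}{-29 + L}$
$\left(R{\left(-40 \right)} - 4468\right) \left(a + 4^{3}\right) = \left(\frac{1}{-29 - 40} - 4468\right) \left(2620 + 4^{3}\right) = \left(\frac{1}{-69} - 4468\right) \left(2620 + 64\right) = \left(- \frac{1}{69} - 4468\right) 2684 = \left(- \frac{308293}{69}\right) 2684 = - \frac{827458412}{69}$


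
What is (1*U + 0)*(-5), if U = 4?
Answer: -20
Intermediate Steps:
(1*U + 0)*(-5) = (1*4 + 0)*(-5) = (4 + 0)*(-5) = 4*(-5) = -20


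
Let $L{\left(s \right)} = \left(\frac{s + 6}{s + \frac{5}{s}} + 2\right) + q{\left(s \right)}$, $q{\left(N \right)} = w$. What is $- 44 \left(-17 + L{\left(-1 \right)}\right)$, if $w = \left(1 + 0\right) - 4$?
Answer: $\frac{2486}{3} \approx 828.67$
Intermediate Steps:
$w = -3$ ($w = 1 - 4 = -3$)
$q{\left(N \right)} = -3$
$L{\left(s \right)} = -1 + \frac{6 + s}{s + \frac{5}{s}}$ ($L{\left(s \right)} = \left(\frac{s + 6}{s + \frac{5}{s}} + 2\right) - 3 = \left(\frac{6 + s}{s + \frac{5}{s}} + 2\right) - 3 = \left(2 + \frac{6 + s}{s + \frac{5}{s}}\right) - 3 = -1 + \frac{6 + s}{s + \frac{5}{s}}$)
$- 44 \left(-17 + L{\left(-1 \right)}\right) = - 44 \left(-17 + \frac{-5 + 6 \left(-1\right)}{5 + \left(-1\right)^{2}}\right) = - 44 \left(-17 + \frac{-5 - 6}{5 + 1}\right) = - 44 \left(-17 + \frac{1}{6} \left(-11\right)\right) = - 44 \left(-17 - \frac{11}{6}\right) = \left(-44\right) \left(- \frac{113}{6}\right) = \frac{2486}{3}$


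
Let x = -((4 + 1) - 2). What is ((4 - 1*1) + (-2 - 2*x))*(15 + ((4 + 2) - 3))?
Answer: 126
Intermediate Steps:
x = -3 (x = -(5 - 2) = -1*3 = -3)
((4 - 1*1) + (-2 - 2*x))*(15 + ((4 + 2) - 3)) = ((4 - 1*1) + (-2 - 2*(-3)))*(15 + ((4 + 2) - 3)) = ((4 - 1) + (-2 + 6))*(15 + (6 - 3)) = (3 + 4)*(15 + 3) = 7*18 = 126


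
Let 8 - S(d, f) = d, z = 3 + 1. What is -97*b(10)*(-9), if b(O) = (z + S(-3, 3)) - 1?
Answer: 12222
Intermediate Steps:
z = 4
S(d, f) = 8 - d
b(O) = 14 (b(O) = (4 + (8 - 1*(-3))) - 1 = (4 + (8 + 3)) - 1 = (4 + 11) - 1 = 15 - 1 = 14)
-97*b(10)*(-9) = -97*14*(-9) = -1358*(-9) = 12222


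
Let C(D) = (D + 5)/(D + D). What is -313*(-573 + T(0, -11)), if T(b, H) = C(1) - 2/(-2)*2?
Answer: 177784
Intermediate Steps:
C(D) = (5 + D)/(2*D) (C(D) = (5 + D)/((2*D)) = (5 + D)*(1/(2*D)) = (5 + D)/(2*D))
T(b, H) = 5 (T(b, H) = (½)*(5 + 1)/1 - 2/(-2)*2 = (½)*1*6 - 2*(-½)*2 = 3 + 1*2 = 3 + 2 = 5)
-313*(-573 + T(0, -11)) = -313*(-573 + 5) = -313*(-568) = 177784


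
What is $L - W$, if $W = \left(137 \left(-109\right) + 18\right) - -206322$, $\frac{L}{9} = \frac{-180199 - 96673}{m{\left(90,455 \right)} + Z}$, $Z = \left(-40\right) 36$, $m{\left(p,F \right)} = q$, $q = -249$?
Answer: $- \frac{106931525}{563} \approx -1.8993 \cdot 10^{5}$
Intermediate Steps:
$m{\left(p,F \right)} = -249$
$Z = -1440$
$L = \frac{830616}{563}$ ($L = 9 \frac{-180199 - 96673}{-249 - 1440} = 9 \left(- \frac{276872}{-1689}\right) = 9 \left(\left(-276872\right) \left(- \frac{1}{1689}\right)\right) = 9 \cdot \frac{276872}{1689} = \frac{830616}{563} \approx 1475.3$)
$W = 191407$ ($W = \left(-14933 + 18\right) + 206322 = -14915 + 206322 = 191407$)
$L - W = \frac{830616}{563} - 191407 = - \frac{106931525}{563}$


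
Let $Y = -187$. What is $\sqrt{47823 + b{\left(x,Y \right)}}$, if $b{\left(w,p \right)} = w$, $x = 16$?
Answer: $\sqrt{47839} \approx 218.72$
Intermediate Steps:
$\sqrt{47823 + b{\left(x,Y \right)}} = \sqrt{47823 + 16} = \sqrt{47839}$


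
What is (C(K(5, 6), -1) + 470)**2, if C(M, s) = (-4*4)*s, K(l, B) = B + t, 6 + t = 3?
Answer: 236196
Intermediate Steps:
t = -3 (t = -6 + 3 = -3)
K(l, B) = -3 + B (K(l, B) = B - 3 = -3 + B)
C(M, s) = -16*s
(C(K(5, 6), -1) + 470)**2 = (-16*(-1) + 470)**2 = (16 + 470)**2 = 486**2 = 236196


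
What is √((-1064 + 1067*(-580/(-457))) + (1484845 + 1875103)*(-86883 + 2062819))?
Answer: 2*√346639331713561289/457 ≈ 2.5766e+6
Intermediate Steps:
√((-1064 + 1067*(-580/(-457))) + (1484845 + 1875103)*(-86883 + 2062819)) = √((-1064 + 1067*(-580*(-1/457))) + 3359948*1975936) = √((-1064 + 1067*(580/457)) + 6639042211328) = √((-1064 + 618860/457) + 6639042211328) = √(132612/457 + 6639042211328) = √(3034042290709508/457) = 2*√346639331713561289/457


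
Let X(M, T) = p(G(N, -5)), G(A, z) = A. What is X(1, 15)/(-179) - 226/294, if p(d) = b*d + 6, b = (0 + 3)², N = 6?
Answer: -29047/26313 ≈ -1.1039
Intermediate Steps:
b = 9 (b = 3² = 9)
p(d) = 6 + 9*d (p(d) = 9*d + 6 = 6 + 9*d)
X(M, T) = 60 (X(M, T) = 6 + 9*6 = 6 + 54 = 60)
X(1, 15)/(-179) - 226/294 = 60/(-179) - 226/294 = 60*(-1/179) - 226*1/294 = -60/179 - 113/147 = -29047/26313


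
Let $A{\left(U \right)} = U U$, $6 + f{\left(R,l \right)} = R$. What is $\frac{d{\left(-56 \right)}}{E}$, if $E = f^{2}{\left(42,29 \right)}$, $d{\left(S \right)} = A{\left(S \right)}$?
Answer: $\frac{196}{81} \approx 2.4198$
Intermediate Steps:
$f{\left(R,l \right)} = -6 + R$
$A{\left(U \right)} = U^{2}$
$d{\left(S \right)} = S^{2}$
$E = 1296$ ($E = \left(-6 + 42\right)^{2} = 36^{2} = 1296$)
$\frac{d{\left(-56 \right)}}{E} = \frac{\left(-56\right)^{2}}{1296} = 3136 \cdot \frac{1}{1296} = \frac{196}{81}$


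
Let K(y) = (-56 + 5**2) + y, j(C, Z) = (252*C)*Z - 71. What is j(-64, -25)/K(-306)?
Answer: -403129/337 ≈ -1196.2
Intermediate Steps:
j(C, Z) = -71 + 252*C*Z (j(C, Z) = 252*C*Z - 71 = -71 + 252*C*Z)
K(y) = -31 + y (K(y) = (-56 + 25) + y = -31 + y)
j(-64, -25)/K(-306) = (-71 + 252*(-64)*(-25))/(-31 - 306) = (-71 + 403200)/(-337) = 403129*(-1/337) = -403129/337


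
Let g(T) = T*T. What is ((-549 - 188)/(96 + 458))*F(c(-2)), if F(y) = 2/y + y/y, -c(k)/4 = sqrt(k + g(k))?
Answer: -737/554 + 737*sqrt(2)/2216 ≈ -0.85998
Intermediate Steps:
g(T) = T**2
c(k) = -4*sqrt(k + k**2)
F(y) = 1 + 2/y (F(y) = 2/y + 1 = 1 + 2/y)
((-549 - 188)/(96 + 458))*F(c(-2)) = ((-549 - 188)/(96 + 458))*((2 - 4*sqrt(2))/((-4*sqrt(2)))) = (-737/554)*((2 - 4*sqrt(2))/((-4*sqrt(2)))) = (-737*1/554)*((2 - 4*sqrt(2))/((-4*sqrt(2)))) = -737*(-sqrt(2)/8)*(2 - 4*sqrt(2))/554 = -(-737)*sqrt(2)*(2 - 4*sqrt(2))/4432 = 737*sqrt(2)*(2 - 4*sqrt(2))/4432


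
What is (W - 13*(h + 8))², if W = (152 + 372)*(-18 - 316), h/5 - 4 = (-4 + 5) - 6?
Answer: 30644253025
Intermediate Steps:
h = -5 (h = 20 + 5*((-4 + 5) - 6) = 20 + 5*(1 - 6) = 20 + 5*(-5) = 20 - 25 = -5)
W = -175016 (W = 524*(-334) = -175016)
(W - 13*(h + 8))² = (-175016 - 13*(-5 + 8))² = (-175016 - 13*3)² = (-175016 - 39)² = (-175055)² = 30644253025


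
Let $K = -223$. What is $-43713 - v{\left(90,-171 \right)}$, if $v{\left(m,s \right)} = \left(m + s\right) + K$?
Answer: $-43409$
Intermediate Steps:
$v{\left(m,s \right)} = -223 + m + s$ ($v{\left(m,s \right)} = \left(m + s\right) - 223 = -223 + m + s$)
$-43713 - v{\left(90,-171 \right)} = -43713 - \left(-223 + 90 - 171\right) = -43713 - -304 = -43713 + 304 = -43409$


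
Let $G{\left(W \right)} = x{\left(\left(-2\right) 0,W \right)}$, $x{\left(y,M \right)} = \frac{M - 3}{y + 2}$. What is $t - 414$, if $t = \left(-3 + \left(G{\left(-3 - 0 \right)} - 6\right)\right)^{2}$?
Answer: $-270$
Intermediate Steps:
$x{\left(y,M \right)} = \frac{-3 + M}{2 + y}$
$G{\left(W \right)} = - \frac{3}{2} + \frac{W}{2}$ ($G{\left(W \right)} = \frac{-3 + W}{2 - 0} = \frac{-3 + W}{2 + 0} = \frac{-3 + W}{2} = - \frac{3}{2} + \frac{W}{2}$)
$t = 144$ ($t = \left(-3 - \left(\frac{15}{2} - \frac{-3 - 0}{2}\right)\right)^{2} = \left(-3 - \left(\frac{15}{2} - \frac{-3 + 0}{2}\right)\right)^{2} = \left(-3 + \left(\left(- \frac{3}{2} + \frac{1}{2} \left(-3\right)\right) - 6\right)\right)^{2} = \left(-3 - 9\right)^{2} = \left(-12\right)^{2} = 144$)
$t - 414 = 144 - 414 = -270$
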